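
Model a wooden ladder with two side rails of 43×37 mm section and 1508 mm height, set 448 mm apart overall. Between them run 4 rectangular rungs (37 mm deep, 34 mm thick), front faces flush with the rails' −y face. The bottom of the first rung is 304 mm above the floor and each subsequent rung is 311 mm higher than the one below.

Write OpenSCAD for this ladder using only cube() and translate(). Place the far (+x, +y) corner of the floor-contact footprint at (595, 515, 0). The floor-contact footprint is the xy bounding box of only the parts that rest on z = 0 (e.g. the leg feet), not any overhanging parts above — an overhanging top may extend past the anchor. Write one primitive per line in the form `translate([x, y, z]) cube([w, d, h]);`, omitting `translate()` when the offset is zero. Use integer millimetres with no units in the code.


translate([147, 478, 0]) cube([43, 37, 1508]);
translate([552, 478, 0]) cube([43, 37, 1508]);
translate([190, 478, 304]) cube([362, 37, 34]);
translate([190, 478, 615]) cube([362, 37, 34]);
translate([190, 478, 926]) cube([362, 37, 34]);
translate([190, 478, 1237]) cube([362, 37, 34]);


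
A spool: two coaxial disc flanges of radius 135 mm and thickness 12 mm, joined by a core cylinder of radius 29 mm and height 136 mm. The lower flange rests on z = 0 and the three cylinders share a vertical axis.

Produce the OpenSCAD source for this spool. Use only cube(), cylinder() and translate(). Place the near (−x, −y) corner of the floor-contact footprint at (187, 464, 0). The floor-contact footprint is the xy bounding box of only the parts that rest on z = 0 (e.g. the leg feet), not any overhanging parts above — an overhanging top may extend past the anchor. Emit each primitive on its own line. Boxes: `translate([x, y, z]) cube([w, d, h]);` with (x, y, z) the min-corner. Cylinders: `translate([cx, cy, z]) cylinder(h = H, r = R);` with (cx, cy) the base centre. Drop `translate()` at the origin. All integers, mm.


translate([322, 599, 0]) cylinder(h = 12, r = 135);
translate([322, 599, 12]) cylinder(h = 136, r = 29);
translate([322, 599, 148]) cylinder(h = 12, r = 135);


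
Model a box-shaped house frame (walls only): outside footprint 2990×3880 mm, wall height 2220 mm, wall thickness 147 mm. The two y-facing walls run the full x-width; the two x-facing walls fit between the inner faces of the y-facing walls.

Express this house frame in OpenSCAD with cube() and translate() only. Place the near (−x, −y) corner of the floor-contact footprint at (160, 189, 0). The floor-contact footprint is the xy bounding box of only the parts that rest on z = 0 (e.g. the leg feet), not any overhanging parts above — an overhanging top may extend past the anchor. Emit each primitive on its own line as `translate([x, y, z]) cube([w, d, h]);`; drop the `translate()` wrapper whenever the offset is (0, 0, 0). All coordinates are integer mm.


translate([160, 189, 0]) cube([2990, 147, 2220]);
translate([160, 3922, 0]) cube([2990, 147, 2220]);
translate([160, 336, 0]) cube([147, 3586, 2220]);
translate([3003, 336, 0]) cube([147, 3586, 2220]);


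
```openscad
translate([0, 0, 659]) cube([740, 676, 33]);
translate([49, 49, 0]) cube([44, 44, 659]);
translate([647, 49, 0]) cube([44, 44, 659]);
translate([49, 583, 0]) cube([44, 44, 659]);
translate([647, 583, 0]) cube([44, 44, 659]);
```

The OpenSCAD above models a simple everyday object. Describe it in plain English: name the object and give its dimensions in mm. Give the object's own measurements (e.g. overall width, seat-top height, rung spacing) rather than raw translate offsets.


A rectangular dining table. The top is 740×676×33 mm with its upper surface at z = 692 mm. It stands on four 44×44 mm square legs, each inset 49 mm from the nearest pair of top edges, running from the floor to the underside of the top.


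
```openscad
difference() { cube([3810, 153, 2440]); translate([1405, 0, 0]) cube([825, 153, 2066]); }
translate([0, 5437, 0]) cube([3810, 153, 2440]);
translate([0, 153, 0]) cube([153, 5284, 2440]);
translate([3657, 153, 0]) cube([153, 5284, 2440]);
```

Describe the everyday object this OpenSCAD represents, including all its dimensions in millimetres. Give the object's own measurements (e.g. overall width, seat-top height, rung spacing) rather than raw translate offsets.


A single room: four walls, each 2440 mm tall and 153 mm thick, enclosing an outside footprint 3810×5590 mm (x × y), no floor or roof. The front and back walls (−y and +y sides) run the full x-width; the side walls fit between their inner faces. A door opening 825 mm wide and 2066 mm tall is cut through the front wall from the floor up, its −x edge 1405 mm from the wall's −x end.


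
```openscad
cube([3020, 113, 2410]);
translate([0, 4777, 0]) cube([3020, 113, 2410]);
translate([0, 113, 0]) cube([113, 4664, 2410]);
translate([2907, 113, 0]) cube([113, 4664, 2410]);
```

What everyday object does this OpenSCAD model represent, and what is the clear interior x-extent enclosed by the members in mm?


A house (or room) frame. The interior width is 2794 mm.

Four 2410 mm walls enclosing a rectangle with no floor or roof — a room or house frame. Outside width is 3020 mm and wall thickness is 113 mm, so the interior width is 3020 − 2 × 113 = 2794 mm.


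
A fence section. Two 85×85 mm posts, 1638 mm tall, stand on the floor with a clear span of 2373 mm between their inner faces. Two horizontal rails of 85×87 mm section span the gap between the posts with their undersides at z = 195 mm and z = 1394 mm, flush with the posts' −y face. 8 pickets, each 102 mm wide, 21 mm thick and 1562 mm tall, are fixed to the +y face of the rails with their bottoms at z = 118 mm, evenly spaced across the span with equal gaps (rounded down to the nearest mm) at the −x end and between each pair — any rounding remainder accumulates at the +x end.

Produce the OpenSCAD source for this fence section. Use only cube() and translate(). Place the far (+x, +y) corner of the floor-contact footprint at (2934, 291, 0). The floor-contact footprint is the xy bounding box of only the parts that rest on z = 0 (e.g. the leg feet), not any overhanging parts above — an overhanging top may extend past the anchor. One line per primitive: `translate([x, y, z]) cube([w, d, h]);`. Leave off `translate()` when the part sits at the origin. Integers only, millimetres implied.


translate([391, 206, 0]) cube([85, 85, 1638]);
translate([2849, 206, 0]) cube([85, 85, 1638]);
translate([476, 206, 195]) cube([2373, 85, 87]);
translate([476, 206, 1394]) cube([2373, 85, 87]);
translate([649, 291, 118]) cube([102, 21, 1562]);
translate([924, 291, 118]) cube([102, 21, 1562]);
translate([1199, 291, 118]) cube([102, 21, 1562]);
translate([1474, 291, 118]) cube([102, 21, 1562]);
translate([1749, 291, 118]) cube([102, 21, 1562]);
translate([2024, 291, 118]) cube([102, 21, 1562]);
translate([2299, 291, 118]) cube([102, 21, 1562]);
translate([2574, 291, 118]) cube([102, 21, 1562]);


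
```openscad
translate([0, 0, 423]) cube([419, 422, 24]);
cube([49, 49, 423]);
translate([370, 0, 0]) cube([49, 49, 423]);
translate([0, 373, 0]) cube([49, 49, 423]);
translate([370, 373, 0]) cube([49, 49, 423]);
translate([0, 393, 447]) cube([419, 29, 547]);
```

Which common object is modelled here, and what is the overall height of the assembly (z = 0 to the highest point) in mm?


A chair. The overall height is 994 mm.

A slab on four corner posts with a tall panel at the back — a chair. The seat slab sits at z = 423 with thickness 24, and the 547 mm backrest starts at the seat top, so the overall height is 423 + 24 + 547 = 994 mm.


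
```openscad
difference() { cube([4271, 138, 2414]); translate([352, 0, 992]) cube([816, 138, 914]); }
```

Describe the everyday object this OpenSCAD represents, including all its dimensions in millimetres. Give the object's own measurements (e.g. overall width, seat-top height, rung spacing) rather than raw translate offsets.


A wall 4271 mm long (x), 138 mm thick (y), 2414 mm tall, with a rectangular window opening cut through it. The opening is 816 mm wide and 914 mm tall; its sill is at z = 992 mm and its near (−x) edge is 352 mm from the wall's −x end. The opening passes through the full wall thickness.


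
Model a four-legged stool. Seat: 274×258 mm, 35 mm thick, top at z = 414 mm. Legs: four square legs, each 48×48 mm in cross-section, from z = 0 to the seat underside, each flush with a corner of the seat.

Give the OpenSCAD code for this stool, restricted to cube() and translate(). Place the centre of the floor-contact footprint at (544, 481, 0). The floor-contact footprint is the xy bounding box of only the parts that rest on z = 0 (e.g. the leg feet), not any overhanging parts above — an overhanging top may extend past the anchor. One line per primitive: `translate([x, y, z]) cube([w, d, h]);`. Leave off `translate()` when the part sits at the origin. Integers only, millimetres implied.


translate([407, 352, 379]) cube([274, 258, 35]);
translate([407, 352, 0]) cube([48, 48, 379]);
translate([633, 352, 0]) cube([48, 48, 379]);
translate([407, 562, 0]) cube([48, 48, 379]);
translate([633, 562, 0]) cube([48, 48, 379]);


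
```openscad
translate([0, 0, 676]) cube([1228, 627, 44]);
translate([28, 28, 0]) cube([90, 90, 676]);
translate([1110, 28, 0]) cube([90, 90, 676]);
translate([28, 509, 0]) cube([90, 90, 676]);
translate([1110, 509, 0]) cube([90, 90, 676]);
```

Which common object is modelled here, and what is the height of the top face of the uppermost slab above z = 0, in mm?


A table. The table height is 720 mm.

A 1228×627×44 slab sits at z = 676 on four 90 mm square posts — a table. The top surface is at 676 + 44 = 720 mm.


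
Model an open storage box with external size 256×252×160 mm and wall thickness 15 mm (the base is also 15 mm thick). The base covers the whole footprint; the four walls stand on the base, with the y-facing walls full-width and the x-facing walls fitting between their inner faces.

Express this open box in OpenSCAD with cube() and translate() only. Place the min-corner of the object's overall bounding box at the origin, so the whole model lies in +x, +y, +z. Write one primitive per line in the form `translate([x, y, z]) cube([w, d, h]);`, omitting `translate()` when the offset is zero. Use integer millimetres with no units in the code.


cube([256, 252, 15]);
translate([0, 0, 15]) cube([256, 15, 145]);
translate([0, 237, 15]) cube([256, 15, 145]);
translate([0, 15, 15]) cube([15, 222, 145]);
translate([241, 15, 15]) cube([15, 222, 145]);


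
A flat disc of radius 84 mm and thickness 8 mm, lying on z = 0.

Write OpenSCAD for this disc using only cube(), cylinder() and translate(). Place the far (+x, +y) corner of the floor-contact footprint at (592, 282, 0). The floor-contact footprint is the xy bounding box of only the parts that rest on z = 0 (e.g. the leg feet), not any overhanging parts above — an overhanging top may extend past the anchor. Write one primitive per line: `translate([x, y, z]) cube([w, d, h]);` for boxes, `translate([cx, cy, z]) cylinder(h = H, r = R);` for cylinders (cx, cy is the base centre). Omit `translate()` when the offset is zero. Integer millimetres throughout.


translate([508, 198, 0]) cylinder(h = 8, r = 84);


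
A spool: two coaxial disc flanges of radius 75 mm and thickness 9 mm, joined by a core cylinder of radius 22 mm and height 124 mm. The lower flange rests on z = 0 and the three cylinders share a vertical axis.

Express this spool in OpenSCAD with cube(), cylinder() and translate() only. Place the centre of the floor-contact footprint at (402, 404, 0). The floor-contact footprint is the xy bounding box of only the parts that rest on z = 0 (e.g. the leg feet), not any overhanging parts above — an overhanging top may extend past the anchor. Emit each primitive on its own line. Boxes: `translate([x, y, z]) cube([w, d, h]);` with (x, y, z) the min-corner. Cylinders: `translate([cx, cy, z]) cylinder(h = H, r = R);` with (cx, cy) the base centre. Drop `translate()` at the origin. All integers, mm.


translate([402, 404, 0]) cylinder(h = 9, r = 75);
translate([402, 404, 9]) cylinder(h = 124, r = 22);
translate([402, 404, 133]) cylinder(h = 9, r = 75);


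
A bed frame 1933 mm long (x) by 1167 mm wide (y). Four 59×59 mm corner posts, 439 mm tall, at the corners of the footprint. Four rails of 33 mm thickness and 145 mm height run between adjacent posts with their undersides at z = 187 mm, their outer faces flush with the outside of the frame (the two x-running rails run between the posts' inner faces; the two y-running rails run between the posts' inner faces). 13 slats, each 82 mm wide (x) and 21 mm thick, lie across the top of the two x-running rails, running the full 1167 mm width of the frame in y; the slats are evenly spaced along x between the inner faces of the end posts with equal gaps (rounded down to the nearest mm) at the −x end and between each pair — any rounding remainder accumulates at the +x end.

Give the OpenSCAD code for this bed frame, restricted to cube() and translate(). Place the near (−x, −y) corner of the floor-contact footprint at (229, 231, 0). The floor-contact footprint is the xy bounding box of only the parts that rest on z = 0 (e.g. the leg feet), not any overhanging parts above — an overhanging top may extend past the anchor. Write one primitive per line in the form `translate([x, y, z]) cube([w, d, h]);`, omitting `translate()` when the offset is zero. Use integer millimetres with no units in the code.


// slat z = rail_z + rail_h = 187 + 145 = 332
// slat gap = ⌊(1815 − 13·82) / 14⌋ = 53
translate([229, 231, 0]) cube([59, 59, 439]);
translate([229, 1339, 0]) cube([59, 59, 439]);
translate([2103, 231, 0]) cube([59, 59, 439]);
translate([2103, 1339, 0]) cube([59, 59, 439]);
translate([288, 231, 187]) cube([1815, 33, 145]);
translate([288, 1365, 187]) cube([1815, 33, 145]);
translate([229, 290, 187]) cube([33, 1049, 145]);
translate([2129, 290, 187]) cube([33, 1049, 145]);
translate([341, 231, 332]) cube([82, 1167, 21]);
translate([476, 231, 332]) cube([82, 1167, 21]);
translate([611, 231, 332]) cube([82, 1167, 21]);
translate([746, 231, 332]) cube([82, 1167, 21]);
translate([881, 231, 332]) cube([82, 1167, 21]);
translate([1016, 231, 332]) cube([82, 1167, 21]);
translate([1151, 231, 332]) cube([82, 1167, 21]);
translate([1286, 231, 332]) cube([82, 1167, 21]);
translate([1421, 231, 332]) cube([82, 1167, 21]);
translate([1556, 231, 332]) cube([82, 1167, 21]);
translate([1691, 231, 332]) cube([82, 1167, 21]);
translate([1826, 231, 332]) cube([82, 1167, 21]);
translate([1961, 231, 332]) cube([82, 1167, 21]);


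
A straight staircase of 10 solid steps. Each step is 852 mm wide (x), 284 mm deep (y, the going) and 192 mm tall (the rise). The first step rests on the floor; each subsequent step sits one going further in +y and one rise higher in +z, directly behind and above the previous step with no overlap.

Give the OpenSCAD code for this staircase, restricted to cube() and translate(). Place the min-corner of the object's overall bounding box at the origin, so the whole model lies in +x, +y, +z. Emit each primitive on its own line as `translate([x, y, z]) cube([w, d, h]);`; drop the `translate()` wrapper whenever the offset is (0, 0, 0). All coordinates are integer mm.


cube([852, 284, 192]);
translate([0, 284, 192]) cube([852, 284, 192]);
translate([0, 568, 384]) cube([852, 284, 192]);
translate([0, 852, 576]) cube([852, 284, 192]);
translate([0, 1136, 768]) cube([852, 284, 192]);
translate([0, 1420, 960]) cube([852, 284, 192]);
translate([0, 1704, 1152]) cube([852, 284, 192]);
translate([0, 1988, 1344]) cube([852, 284, 192]);
translate([0, 2272, 1536]) cube([852, 284, 192]);
translate([0, 2556, 1728]) cube([852, 284, 192]);


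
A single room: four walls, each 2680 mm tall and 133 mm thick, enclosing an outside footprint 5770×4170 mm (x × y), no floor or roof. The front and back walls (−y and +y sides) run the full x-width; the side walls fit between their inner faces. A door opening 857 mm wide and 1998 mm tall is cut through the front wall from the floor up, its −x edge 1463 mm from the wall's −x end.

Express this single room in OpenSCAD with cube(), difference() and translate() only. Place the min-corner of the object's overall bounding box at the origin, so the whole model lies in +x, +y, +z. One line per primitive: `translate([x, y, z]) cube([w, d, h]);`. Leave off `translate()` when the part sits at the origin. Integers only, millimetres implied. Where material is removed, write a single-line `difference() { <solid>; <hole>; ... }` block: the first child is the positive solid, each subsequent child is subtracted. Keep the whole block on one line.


difference() { cube([5770, 133, 2680]); translate([1463, 0, 0]) cube([857, 133, 1998]); }
translate([0, 4037, 0]) cube([5770, 133, 2680]);
translate([0, 133, 0]) cube([133, 3904, 2680]);
translate([5637, 133, 0]) cube([133, 3904, 2680]);


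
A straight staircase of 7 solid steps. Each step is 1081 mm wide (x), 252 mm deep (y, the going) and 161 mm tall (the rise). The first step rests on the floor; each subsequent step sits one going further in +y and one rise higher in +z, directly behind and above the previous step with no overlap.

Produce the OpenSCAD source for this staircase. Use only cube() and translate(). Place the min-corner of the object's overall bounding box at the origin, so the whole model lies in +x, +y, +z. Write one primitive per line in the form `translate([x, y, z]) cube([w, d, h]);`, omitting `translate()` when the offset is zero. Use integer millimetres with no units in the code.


cube([1081, 252, 161]);
translate([0, 252, 161]) cube([1081, 252, 161]);
translate([0, 504, 322]) cube([1081, 252, 161]);
translate([0, 756, 483]) cube([1081, 252, 161]);
translate([0, 1008, 644]) cube([1081, 252, 161]);
translate([0, 1260, 805]) cube([1081, 252, 161]);
translate([0, 1512, 966]) cube([1081, 252, 161]);


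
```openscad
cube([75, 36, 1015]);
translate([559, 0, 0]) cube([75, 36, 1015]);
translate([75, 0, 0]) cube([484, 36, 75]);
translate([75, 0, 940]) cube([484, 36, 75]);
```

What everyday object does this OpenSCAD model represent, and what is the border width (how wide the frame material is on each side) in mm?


A picture frame. The border width is 75 mm.

Four thin pieces enclosing a rectangular opening — a picture frame. The two full-height stiles are 1015 mm tall; the top rail sits at z = 940 and is 75 mm tall, so the border above the opening is 1015 − 940 = 75 mm, matching the stile x-width.


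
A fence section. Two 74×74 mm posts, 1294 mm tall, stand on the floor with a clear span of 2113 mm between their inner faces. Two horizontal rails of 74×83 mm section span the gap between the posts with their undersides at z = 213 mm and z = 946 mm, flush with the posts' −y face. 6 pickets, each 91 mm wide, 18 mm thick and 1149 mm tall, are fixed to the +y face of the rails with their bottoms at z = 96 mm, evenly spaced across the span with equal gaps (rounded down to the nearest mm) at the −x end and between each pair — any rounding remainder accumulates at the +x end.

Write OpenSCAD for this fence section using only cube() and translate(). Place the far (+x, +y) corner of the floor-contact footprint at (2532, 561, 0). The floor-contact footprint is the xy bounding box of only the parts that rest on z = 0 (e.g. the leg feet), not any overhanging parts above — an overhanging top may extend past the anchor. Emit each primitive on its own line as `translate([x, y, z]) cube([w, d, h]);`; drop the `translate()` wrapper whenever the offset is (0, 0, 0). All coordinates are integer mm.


translate([271, 487, 0]) cube([74, 74, 1294]);
translate([2458, 487, 0]) cube([74, 74, 1294]);
translate([345, 487, 213]) cube([2113, 74, 83]);
translate([345, 487, 946]) cube([2113, 74, 83]);
translate([568, 561, 96]) cube([91, 18, 1149]);
translate([882, 561, 96]) cube([91, 18, 1149]);
translate([1196, 561, 96]) cube([91, 18, 1149]);
translate([1510, 561, 96]) cube([91, 18, 1149]);
translate([1824, 561, 96]) cube([91, 18, 1149]);
translate([2138, 561, 96]) cube([91, 18, 1149]);


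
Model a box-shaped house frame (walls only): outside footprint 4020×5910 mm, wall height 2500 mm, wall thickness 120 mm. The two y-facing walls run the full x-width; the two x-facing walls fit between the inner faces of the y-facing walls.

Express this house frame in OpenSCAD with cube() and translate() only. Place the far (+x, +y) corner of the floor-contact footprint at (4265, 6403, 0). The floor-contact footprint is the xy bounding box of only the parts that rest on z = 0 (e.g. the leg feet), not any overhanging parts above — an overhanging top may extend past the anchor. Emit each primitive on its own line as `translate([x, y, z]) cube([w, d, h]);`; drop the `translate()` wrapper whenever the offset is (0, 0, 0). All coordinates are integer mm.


translate([245, 493, 0]) cube([4020, 120, 2500]);
translate([245, 6283, 0]) cube([4020, 120, 2500]);
translate([245, 613, 0]) cube([120, 5670, 2500]);
translate([4145, 613, 0]) cube([120, 5670, 2500]);


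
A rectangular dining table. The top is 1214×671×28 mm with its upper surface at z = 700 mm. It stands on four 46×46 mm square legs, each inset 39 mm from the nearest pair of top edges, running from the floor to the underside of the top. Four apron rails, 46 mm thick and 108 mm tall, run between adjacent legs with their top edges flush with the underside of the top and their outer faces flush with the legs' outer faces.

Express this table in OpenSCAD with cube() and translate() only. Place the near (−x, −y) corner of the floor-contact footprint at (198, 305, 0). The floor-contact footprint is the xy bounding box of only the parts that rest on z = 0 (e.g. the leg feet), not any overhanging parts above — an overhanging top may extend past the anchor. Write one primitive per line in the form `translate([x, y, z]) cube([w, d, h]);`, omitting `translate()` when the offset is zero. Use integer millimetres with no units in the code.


translate([159, 266, 672]) cube([1214, 671, 28]);
translate([198, 305, 0]) cube([46, 46, 672]);
translate([1288, 305, 0]) cube([46, 46, 672]);
translate([198, 852, 0]) cube([46, 46, 672]);
translate([1288, 852, 0]) cube([46, 46, 672]);
translate([244, 305, 564]) cube([1044, 46, 108]);
translate([244, 852, 564]) cube([1044, 46, 108]);
translate([198, 351, 564]) cube([46, 501, 108]);
translate([1288, 351, 564]) cube([46, 501, 108]);


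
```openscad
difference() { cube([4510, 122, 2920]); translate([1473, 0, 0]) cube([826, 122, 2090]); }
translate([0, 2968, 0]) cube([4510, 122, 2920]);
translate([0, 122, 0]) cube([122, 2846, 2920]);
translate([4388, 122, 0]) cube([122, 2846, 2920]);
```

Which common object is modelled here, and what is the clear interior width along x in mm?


A single room. The interior width is 4266 mm.

Four walls enclosing a rectangle with a door in the front wall — a room. Outside width 4510 minus two 122 mm walls gives 4266 mm.


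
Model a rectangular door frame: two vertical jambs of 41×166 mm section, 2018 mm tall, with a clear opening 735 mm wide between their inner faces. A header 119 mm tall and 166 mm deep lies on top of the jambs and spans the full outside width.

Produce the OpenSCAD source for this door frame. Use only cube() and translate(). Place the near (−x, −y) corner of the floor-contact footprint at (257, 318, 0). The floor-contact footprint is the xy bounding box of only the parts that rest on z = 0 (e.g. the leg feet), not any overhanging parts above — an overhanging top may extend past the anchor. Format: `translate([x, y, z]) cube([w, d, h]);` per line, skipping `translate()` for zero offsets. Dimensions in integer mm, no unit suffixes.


translate([257, 318, 0]) cube([41, 166, 2018]);
translate([1033, 318, 0]) cube([41, 166, 2018]);
translate([257, 318, 2018]) cube([817, 166, 119]);


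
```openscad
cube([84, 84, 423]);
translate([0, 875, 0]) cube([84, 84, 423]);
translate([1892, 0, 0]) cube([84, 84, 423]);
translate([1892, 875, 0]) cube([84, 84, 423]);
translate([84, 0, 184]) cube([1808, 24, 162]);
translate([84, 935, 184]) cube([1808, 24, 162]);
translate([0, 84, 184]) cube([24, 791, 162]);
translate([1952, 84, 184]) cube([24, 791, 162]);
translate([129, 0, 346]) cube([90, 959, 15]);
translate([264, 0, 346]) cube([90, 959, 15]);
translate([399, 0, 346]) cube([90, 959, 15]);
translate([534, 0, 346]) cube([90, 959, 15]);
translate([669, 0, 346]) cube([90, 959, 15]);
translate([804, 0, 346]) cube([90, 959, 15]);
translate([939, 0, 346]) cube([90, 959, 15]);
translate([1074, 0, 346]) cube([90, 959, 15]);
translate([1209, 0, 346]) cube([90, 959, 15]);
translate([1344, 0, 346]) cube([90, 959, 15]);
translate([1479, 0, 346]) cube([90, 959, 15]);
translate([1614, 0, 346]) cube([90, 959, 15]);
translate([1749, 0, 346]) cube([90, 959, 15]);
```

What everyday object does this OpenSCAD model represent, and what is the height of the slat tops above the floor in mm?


A bed frame. The slat-top height is 361 mm.

Four posts, four rails, and a row of slats — a bed frame. Slats sit on the rails at z = 184 + 162 = 346; with slat thickness 15, the top is 361 mm.


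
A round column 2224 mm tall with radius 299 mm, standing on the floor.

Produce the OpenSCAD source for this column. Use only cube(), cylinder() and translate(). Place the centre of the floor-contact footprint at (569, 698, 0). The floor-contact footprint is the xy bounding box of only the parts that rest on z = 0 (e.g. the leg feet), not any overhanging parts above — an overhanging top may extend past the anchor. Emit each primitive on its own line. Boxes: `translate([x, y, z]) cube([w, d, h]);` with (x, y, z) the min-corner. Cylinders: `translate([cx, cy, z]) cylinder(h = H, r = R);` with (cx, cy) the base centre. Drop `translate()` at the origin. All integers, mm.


translate([569, 698, 0]) cylinder(h = 2224, r = 299);


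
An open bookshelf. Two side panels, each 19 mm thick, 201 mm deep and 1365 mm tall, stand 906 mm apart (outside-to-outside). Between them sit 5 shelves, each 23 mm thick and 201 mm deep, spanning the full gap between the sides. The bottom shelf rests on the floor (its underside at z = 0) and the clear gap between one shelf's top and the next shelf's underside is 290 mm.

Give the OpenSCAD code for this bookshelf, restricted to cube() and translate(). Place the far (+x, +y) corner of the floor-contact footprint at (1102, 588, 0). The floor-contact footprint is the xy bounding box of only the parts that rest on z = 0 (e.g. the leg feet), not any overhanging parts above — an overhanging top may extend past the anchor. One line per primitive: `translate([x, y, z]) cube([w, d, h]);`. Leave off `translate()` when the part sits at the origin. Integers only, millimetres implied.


translate([196, 387, 0]) cube([19, 201, 1365]);
translate([1083, 387, 0]) cube([19, 201, 1365]);
translate([215, 387, 0]) cube([868, 201, 23]);
translate([215, 387, 313]) cube([868, 201, 23]);
translate([215, 387, 626]) cube([868, 201, 23]);
translate([215, 387, 939]) cube([868, 201, 23]);
translate([215, 387, 1252]) cube([868, 201, 23]);


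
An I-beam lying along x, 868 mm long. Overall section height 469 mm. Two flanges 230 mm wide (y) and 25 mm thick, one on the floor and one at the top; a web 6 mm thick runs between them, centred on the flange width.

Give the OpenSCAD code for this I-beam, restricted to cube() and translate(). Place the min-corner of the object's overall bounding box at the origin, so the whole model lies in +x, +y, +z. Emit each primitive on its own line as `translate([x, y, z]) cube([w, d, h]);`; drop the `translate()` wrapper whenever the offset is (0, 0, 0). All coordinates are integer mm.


cube([868, 230, 25]);
translate([0, 112, 25]) cube([868, 6, 419]);
translate([0, 0, 444]) cube([868, 230, 25]);


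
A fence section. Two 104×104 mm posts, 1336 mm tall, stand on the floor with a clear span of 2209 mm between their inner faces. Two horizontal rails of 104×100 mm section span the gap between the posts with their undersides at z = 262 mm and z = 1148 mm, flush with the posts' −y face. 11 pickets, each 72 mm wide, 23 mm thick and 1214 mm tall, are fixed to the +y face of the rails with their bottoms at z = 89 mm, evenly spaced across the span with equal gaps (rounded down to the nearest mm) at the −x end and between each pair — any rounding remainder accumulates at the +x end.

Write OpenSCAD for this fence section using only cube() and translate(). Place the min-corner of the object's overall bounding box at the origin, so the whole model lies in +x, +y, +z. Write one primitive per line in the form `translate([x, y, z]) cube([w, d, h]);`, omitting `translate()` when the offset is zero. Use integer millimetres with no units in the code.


cube([104, 104, 1336]);
translate([2313, 0, 0]) cube([104, 104, 1336]);
translate([104, 0, 262]) cube([2209, 104, 100]);
translate([104, 0, 1148]) cube([2209, 104, 100]);
translate([222, 104, 89]) cube([72, 23, 1214]);
translate([412, 104, 89]) cube([72, 23, 1214]);
translate([602, 104, 89]) cube([72, 23, 1214]);
translate([792, 104, 89]) cube([72, 23, 1214]);
translate([982, 104, 89]) cube([72, 23, 1214]);
translate([1172, 104, 89]) cube([72, 23, 1214]);
translate([1362, 104, 89]) cube([72, 23, 1214]);
translate([1552, 104, 89]) cube([72, 23, 1214]);
translate([1742, 104, 89]) cube([72, 23, 1214]);
translate([1932, 104, 89]) cube([72, 23, 1214]);
translate([2122, 104, 89]) cube([72, 23, 1214]);


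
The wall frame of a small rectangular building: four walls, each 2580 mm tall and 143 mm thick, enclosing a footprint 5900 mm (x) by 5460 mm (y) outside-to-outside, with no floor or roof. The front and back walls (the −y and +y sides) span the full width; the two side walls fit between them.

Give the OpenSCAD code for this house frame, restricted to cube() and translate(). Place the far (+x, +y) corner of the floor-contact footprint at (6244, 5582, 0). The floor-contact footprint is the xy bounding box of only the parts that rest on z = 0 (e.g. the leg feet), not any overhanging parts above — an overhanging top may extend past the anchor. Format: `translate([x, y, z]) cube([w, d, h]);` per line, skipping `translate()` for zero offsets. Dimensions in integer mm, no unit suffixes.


translate([344, 122, 0]) cube([5900, 143, 2580]);
translate([344, 5439, 0]) cube([5900, 143, 2580]);
translate([344, 265, 0]) cube([143, 5174, 2580]);
translate([6101, 265, 0]) cube([143, 5174, 2580]);


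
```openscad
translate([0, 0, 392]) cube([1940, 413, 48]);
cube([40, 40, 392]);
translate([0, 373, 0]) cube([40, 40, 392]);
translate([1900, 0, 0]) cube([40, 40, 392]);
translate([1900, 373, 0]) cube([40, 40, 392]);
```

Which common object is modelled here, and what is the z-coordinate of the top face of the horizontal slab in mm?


A bench. The seat-top height is 440 mm.

A long slab on four corner posts — a bench. The slab sits at z = 392 with thickness 48, so the top is 392 + 48 = 440 mm.


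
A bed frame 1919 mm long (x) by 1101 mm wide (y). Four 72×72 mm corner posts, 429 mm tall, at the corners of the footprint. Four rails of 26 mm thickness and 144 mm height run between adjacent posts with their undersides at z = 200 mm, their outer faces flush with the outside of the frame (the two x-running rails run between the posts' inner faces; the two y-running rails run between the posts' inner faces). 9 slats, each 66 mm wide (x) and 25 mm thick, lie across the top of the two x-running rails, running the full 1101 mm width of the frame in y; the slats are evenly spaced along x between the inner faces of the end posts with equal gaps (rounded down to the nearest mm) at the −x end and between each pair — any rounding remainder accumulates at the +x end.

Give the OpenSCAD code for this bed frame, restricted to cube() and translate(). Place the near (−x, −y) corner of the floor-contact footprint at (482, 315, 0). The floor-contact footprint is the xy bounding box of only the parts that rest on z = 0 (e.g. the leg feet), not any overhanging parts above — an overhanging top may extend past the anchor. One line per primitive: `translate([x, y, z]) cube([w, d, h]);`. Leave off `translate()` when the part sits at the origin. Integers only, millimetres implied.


// slat z = rail_z + rail_h = 200 + 144 = 344
// slat gap = ⌊(1775 − 9·66) / 10⌋ = 118
translate([482, 315, 0]) cube([72, 72, 429]);
translate([482, 1344, 0]) cube([72, 72, 429]);
translate([2329, 315, 0]) cube([72, 72, 429]);
translate([2329, 1344, 0]) cube([72, 72, 429]);
translate([554, 315, 200]) cube([1775, 26, 144]);
translate([554, 1390, 200]) cube([1775, 26, 144]);
translate([482, 387, 200]) cube([26, 957, 144]);
translate([2375, 387, 200]) cube([26, 957, 144]);
translate([672, 315, 344]) cube([66, 1101, 25]);
translate([856, 315, 344]) cube([66, 1101, 25]);
translate([1040, 315, 344]) cube([66, 1101, 25]);
translate([1224, 315, 344]) cube([66, 1101, 25]);
translate([1408, 315, 344]) cube([66, 1101, 25]);
translate([1592, 315, 344]) cube([66, 1101, 25]);
translate([1776, 315, 344]) cube([66, 1101, 25]);
translate([1960, 315, 344]) cube([66, 1101, 25]);
translate([2144, 315, 344]) cube([66, 1101, 25]);


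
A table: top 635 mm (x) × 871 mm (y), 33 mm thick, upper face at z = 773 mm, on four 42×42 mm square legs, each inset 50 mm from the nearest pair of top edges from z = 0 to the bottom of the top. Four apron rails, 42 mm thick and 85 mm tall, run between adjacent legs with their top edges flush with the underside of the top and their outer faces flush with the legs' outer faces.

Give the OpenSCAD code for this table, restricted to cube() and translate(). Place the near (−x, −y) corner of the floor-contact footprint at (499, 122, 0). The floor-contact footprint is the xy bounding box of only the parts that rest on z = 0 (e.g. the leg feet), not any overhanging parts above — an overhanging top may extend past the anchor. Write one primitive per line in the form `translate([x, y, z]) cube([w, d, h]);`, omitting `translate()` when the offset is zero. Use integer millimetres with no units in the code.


translate([449, 72, 740]) cube([635, 871, 33]);
translate([499, 122, 0]) cube([42, 42, 740]);
translate([992, 122, 0]) cube([42, 42, 740]);
translate([499, 851, 0]) cube([42, 42, 740]);
translate([992, 851, 0]) cube([42, 42, 740]);
translate([541, 122, 655]) cube([451, 42, 85]);
translate([541, 851, 655]) cube([451, 42, 85]);
translate([499, 164, 655]) cube([42, 687, 85]);
translate([992, 164, 655]) cube([42, 687, 85]);


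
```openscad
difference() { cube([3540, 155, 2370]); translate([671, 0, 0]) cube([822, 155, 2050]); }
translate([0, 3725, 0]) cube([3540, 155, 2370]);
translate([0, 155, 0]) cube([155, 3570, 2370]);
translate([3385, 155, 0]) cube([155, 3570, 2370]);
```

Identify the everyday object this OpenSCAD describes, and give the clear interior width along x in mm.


A single room. The interior width is 3230 mm.

Four walls enclosing a rectangle with a door in the front wall — a room. Outside width 3540 minus two 155 mm walls gives 3230 mm.


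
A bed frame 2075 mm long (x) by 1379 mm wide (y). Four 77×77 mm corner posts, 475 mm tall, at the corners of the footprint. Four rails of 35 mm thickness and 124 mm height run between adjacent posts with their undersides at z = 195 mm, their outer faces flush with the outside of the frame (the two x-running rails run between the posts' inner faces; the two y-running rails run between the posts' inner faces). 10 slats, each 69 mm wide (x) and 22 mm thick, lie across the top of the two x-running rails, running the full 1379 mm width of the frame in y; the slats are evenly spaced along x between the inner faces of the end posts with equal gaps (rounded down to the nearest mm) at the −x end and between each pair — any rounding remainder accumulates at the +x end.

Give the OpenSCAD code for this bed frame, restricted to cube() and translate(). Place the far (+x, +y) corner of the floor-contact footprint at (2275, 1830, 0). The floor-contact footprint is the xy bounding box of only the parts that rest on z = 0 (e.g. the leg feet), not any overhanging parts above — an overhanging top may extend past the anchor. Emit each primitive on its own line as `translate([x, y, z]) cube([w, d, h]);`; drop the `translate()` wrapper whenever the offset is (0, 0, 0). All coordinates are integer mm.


// slat z = rail_z + rail_h = 195 + 124 = 319
// slat gap = ⌊(1921 − 10·69) / 11⌋ = 111
translate([200, 451, 0]) cube([77, 77, 475]);
translate([200, 1753, 0]) cube([77, 77, 475]);
translate([2198, 451, 0]) cube([77, 77, 475]);
translate([2198, 1753, 0]) cube([77, 77, 475]);
translate([277, 451, 195]) cube([1921, 35, 124]);
translate([277, 1795, 195]) cube([1921, 35, 124]);
translate([200, 528, 195]) cube([35, 1225, 124]);
translate([2240, 528, 195]) cube([35, 1225, 124]);
translate([388, 451, 319]) cube([69, 1379, 22]);
translate([568, 451, 319]) cube([69, 1379, 22]);
translate([748, 451, 319]) cube([69, 1379, 22]);
translate([928, 451, 319]) cube([69, 1379, 22]);
translate([1108, 451, 319]) cube([69, 1379, 22]);
translate([1288, 451, 319]) cube([69, 1379, 22]);
translate([1468, 451, 319]) cube([69, 1379, 22]);
translate([1648, 451, 319]) cube([69, 1379, 22]);
translate([1828, 451, 319]) cube([69, 1379, 22]);
translate([2008, 451, 319]) cube([69, 1379, 22]);


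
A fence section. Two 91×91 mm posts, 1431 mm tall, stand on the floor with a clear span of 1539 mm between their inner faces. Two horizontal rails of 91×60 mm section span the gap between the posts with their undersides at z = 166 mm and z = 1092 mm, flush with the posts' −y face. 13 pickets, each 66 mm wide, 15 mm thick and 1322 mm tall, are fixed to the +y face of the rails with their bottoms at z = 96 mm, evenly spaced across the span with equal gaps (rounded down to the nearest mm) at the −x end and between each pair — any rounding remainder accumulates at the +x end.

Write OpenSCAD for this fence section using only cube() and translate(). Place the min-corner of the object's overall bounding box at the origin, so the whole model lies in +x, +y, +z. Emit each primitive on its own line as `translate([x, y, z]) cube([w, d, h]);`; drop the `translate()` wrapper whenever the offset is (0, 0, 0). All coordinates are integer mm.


cube([91, 91, 1431]);
translate([1630, 0, 0]) cube([91, 91, 1431]);
translate([91, 0, 166]) cube([1539, 91, 60]);
translate([91, 0, 1092]) cube([1539, 91, 60]);
translate([139, 91, 96]) cube([66, 15, 1322]);
translate([253, 91, 96]) cube([66, 15, 1322]);
translate([367, 91, 96]) cube([66, 15, 1322]);
translate([481, 91, 96]) cube([66, 15, 1322]);
translate([595, 91, 96]) cube([66, 15, 1322]);
translate([709, 91, 96]) cube([66, 15, 1322]);
translate([823, 91, 96]) cube([66, 15, 1322]);
translate([937, 91, 96]) cube([66, 15, 1322]);
translate([1051, 91, 96]) cube([66, 15, 1322]);
translate([1165, 91, 96]) cube([66, 15, 1322]);
translate([1279, 91, 96]) cube([66, 15, 1322]);
translate([1393, 91, 96]) cube([66, 15, 1322]);
translate([1507, 91, 96]) cube([66, 15, 1322]);


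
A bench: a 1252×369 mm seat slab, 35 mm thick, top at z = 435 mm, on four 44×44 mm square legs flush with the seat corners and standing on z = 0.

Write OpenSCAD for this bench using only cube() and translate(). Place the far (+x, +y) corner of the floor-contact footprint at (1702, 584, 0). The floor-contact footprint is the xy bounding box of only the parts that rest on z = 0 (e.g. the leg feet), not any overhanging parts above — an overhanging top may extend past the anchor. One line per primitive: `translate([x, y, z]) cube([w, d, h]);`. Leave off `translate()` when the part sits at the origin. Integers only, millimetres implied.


translate([450, 215, 400]) cube([1252, 369, 35]);
translate([450, 215, 0]) cube([44, 44, 400]);
translate([450, 540, 0]) cube([44, 44, 400]);
translate([1658, 215, 0]) cube([44, 44, 400]);
translate([1658, 540, 0]) cube([44, 44, 400]);


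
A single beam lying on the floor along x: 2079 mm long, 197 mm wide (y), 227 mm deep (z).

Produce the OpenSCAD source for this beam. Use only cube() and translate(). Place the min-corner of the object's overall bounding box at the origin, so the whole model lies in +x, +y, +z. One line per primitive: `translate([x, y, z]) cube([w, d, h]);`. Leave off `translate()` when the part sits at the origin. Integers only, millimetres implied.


cube([2079, 197, 227]);
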